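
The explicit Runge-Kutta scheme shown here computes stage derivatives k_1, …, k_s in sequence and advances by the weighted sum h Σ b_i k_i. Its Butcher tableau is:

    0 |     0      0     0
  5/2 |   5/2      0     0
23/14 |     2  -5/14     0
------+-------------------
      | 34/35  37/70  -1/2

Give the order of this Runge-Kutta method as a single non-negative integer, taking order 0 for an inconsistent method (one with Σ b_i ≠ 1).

b = (34/35, 37/70, -1/2)
c = (0, 5/2, 23/14)
Ac = (0, 0, -25/28)
Σ b_i: 34/35·1 + 37/70·1 + (-1/2)·1 = 1 ✓
b·c: 37/70·5/2 + (-1/2)·23/14 = 1/2 ✓
b·c²: 37/70·25/4 + (-1/2)·529/196 = 383/196 ≠ 1/3 ⇒ order 2.
b·Ac: (-1/2)·(-25/28) = 25/56 ≠ 1/6

2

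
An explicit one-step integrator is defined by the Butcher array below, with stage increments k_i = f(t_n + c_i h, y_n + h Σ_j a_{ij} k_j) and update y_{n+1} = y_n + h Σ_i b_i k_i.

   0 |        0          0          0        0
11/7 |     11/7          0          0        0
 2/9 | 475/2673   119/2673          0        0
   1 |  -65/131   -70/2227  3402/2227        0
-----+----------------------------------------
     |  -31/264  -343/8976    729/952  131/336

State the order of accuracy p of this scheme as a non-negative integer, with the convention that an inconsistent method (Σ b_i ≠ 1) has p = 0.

4

b = (-31/264, -343/8976, 729/952, 131/336)
c = (0, 11/7, 2/9, 1)
Ac = (0, 0, 17/243, 38/131)
Σ b_i: (-31/264)·1 + (-343/8976)·1 + 729/952·1 + 131/336·1 = 1 ✓
b·c: (-343/8976)·11/7 + 729/952·2/9 + 131/336·1 = 1/2 ✓
b·c²: (-343/8976)·121/49 + 729/952·4/81 + 131/336·1 = 1/3 ✓
b·Ac: 729/952·17/243 + 131/336·38/131 = 1/6 ✓
b·c³: (-343/8976)·1331/343 + 729/952·8/729 + 131/336·1 = 1/4 ✓
b·(c∘Ac): 729/952·34/2187 + 131/336·38/131 = 1/8 ✓
b·Ac²: 729/952·187/1701 + 131/336·(-2/917) = 1/12 ✓
b·A²c: 131/336·14/131 = 1/24 ✓; 4 stages ⇒ order 4.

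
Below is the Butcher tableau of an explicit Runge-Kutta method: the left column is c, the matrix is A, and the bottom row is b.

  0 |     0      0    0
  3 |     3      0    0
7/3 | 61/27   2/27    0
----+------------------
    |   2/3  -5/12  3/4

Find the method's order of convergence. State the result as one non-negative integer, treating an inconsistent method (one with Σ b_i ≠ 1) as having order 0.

3

b = (2/3, -5/12, 3/4)
c = (0, 3, 7/3)
Ac = (0, 0, 2/9)
Σ b_i: 2/3·1 + (-5/12)·1 + 3/4·1 = 1 ✓
b·c: (-5/12)·3 + 3/4·7/3 = 1/2 ✓
b·c²: (-5/12)·9 + 3/4·49/9 = 1/3 ✓
b·Ac: 3/4·2/9 = 1/6 ✓; 3 stages ⇒ order 3.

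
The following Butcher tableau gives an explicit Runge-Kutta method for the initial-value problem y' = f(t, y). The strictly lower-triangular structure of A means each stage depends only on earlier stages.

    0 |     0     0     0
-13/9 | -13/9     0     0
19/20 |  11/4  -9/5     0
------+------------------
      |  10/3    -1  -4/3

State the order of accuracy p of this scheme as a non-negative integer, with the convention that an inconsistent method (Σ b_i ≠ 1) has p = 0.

1

b = (10/3, -1, -4/3)
c = (0, -13/9, 19/20)
Ac = (0, 0, 13/5)
Σ b_i: 10/3·1 + (-1)·1 + (-4/3)·1 = 1 ✓
b·c: (-1)·(-13/9) + (-4/3)·19/20 = 8/45 ≠ 1/2 ⇒ order 1.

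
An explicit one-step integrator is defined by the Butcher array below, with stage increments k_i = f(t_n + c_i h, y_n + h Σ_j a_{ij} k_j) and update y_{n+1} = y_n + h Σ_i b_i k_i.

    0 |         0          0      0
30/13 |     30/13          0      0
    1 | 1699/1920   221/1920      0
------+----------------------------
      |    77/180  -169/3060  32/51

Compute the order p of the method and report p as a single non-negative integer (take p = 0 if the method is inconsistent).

b = (77/180, -169/3060, 32/51)
c = (0, 30/13, 1)
Ac = (0, 0, 17/64)
Σ b_i: 77/180·1 + (-169/3060)·1 + 32/51·1 = 1 ✓
b·c: (-169/3060)·30/13 + 32/51·1 = 1/2 ✓
b·c²: (-169/3060)·900/169 + 32/51·1 = 1/3 ✓
b·Ac: 32/51·17/64 = 1/6 ✓; 3 stages ⇒ order 3.

3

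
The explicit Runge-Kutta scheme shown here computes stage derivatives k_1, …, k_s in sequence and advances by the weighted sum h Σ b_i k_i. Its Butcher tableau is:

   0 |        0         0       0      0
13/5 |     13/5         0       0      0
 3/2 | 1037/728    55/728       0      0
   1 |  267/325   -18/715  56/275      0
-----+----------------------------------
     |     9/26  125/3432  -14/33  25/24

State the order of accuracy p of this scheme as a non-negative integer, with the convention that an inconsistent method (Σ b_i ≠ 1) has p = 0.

4

b = (9/26, 125/3432, -14/33, 25/24)
c = (0, 13/5, 3/2, 1)
Ac = (0, 0, 11/56, 6/25)
Σ b_i: 9/26·1 + 125/3432·1 + (-14/33)·1 + 25/24·1 = 1 ✓
b·c: 125/3432·13/5 + (-14/33)·3/2 + 25/24·1 = 1/2 ✓
b·c²: 125/3432·169/25 + (-14/33)·9/4 + 25/24·1 = 1/3 ✓
b·Ac: (-14/33)·11/56 + 25/24·6/25 = 1/6 ✓
b·c³: 125/3432·2197/125 + (-14/33)·27/8 + 25/24·1 = 1/4 ✓
b·(c∘Ac): (-14/33)·33/112 + 25/24·6/25 = 1/8 ✓
b·Ac²: (-14/33)·143/280 + 25/24·36/125 = 1/12 ✓
b·A²c: 25/24·1/25 = 1/24 ✓; 4 stages ⇒ order 4.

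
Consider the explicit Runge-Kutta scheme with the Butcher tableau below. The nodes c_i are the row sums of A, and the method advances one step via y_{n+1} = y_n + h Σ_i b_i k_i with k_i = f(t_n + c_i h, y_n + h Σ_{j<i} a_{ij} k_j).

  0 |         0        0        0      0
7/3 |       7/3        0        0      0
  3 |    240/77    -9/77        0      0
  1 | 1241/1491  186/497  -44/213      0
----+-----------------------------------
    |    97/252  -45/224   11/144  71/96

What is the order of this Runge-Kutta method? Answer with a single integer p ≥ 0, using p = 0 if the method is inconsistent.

b = (97/252, -45/224, 11/144, 71/96)
c = (0, 7/3, 3, 1)
Ac = (0, 0, -3/11, 18/71)
Σ b_i: 97/252·1 + (-45/224)·1 + 11/144·1 + 71/96·1 = 1 ✓
b·c: (-45/224)·7/3 + 11/144·3 + 71/96·1 = 1/2 ✓
b·c²: (-45/224)·49/9 + 11/144·9 + 71/96·1 = 1/3 ✓
b·Ac: 11/144·(-3/11) + 71/96·18/71 = 1/6 ✓
b·c³: (-45/224)·343/27 + 11/144·27 + 71/96·1 = 1/4 ✓
b·(c∘Ac): 11/144·(-9/11) + 71/96·18/71 = 1/8 ✓
b·Ac²: 11/144·(-7/11) + 71/96·38/213 = 1/12 ✓
b·A²c: 71/96·4/71 = 1/24 ✓; 4 stages ⇒ order 4.

4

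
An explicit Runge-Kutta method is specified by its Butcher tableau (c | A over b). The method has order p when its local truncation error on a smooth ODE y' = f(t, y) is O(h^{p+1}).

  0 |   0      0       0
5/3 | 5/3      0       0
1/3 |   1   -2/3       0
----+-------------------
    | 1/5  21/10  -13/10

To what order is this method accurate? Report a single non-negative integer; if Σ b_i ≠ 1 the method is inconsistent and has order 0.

b = (1/5, 21/10, -13/10)
c = (0, 5/3, 1/3)
Ac = (0, 0, -10/9)
Σ b_i: 1/5·1 + 21/10·1 + (-13/10)·1 = 1 ✓
b·c: 21/10·5/3 + (-13/10)·1/3 = 46/15 ≠ 1/2 ⇒ order 1.

1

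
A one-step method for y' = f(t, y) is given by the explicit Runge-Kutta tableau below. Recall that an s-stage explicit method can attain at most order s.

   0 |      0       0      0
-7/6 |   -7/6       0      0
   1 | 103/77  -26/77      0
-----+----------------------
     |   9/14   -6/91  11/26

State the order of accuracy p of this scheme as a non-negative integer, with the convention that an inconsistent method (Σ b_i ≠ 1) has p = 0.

3

b = (9/14, -6/91, 11/26)
c = (0, -7/6, 1)
Ac = (0, 0, 13/33)
Σ b_i: 9/14·1 + (-6/91)·1 + 11/26·1 = 1 ✓
b·c: (-6/91)·(-7/6) + 11/26·1 = 1/2 ✓
b·c²: (-6/91)·49/36 + 11/26·1 = 1/3 ✓
b·Ac: 11/26·13/33 = 1/6 ✓; 3 stages ⇒ order 3.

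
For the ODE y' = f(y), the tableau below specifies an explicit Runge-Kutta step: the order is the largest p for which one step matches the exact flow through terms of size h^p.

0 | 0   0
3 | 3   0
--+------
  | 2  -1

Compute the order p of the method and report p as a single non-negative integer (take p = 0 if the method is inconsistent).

b = (2, -1)
c = (0, 3)
Σ b_i: 2·1 + (-1)·1 = 1 ✓
b·c: (-1)·3 = -3 ≠ 1/2 ⇒ order 1.

1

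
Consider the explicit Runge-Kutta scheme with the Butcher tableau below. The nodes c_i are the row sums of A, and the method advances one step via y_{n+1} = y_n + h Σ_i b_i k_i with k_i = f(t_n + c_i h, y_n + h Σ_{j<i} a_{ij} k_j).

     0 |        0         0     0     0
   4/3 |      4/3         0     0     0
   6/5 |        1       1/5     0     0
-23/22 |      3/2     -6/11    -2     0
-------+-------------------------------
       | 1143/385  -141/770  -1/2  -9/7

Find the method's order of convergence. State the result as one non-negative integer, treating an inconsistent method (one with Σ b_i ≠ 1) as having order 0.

b = (1143/385, -141/770, -1/2, -9/7)
c = (0, 4/3, 6/5, -23/22)
Ac = (0, 0, 4/15, -172/55)
Σ b_i: 1143/385·1 + (-141/770)·1 + (-1/2)·1 + (-9/7)·1 = 1 ✓
b·c: (-141/770)·4/3 + (-1/2)·6/5 + (-9/7)·(-23/22) = 1/2 ✓
b·c²: (-141/770)·16/9 + (-1/2)·36/25 + (-9/7)·529/484 = -622747/254100 ≠ 1/3 ⇒ order 2.
b·Ac: (-1/2)·4/15 + (-9/7)·(-172/55) = 898/231 ≠ 1/6

2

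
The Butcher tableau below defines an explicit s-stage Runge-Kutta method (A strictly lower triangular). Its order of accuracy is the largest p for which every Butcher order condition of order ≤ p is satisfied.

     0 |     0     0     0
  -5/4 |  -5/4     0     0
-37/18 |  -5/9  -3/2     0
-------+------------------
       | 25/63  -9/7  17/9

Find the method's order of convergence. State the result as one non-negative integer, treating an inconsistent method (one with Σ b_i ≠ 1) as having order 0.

b = (25/63, -9/7, 17/9)
c = (0, -5/4, -37/18)
Ac = (0, 0, 15/8)
Σ b_i: 25/63·1 + (-9/7)·1 + 17/9·1 = 1 ✓
b·c: (-9/7)·(-5/4) + 17/9·(-37/18) = -5161/2268 ≠ 1/2 ⇒ order 1.

1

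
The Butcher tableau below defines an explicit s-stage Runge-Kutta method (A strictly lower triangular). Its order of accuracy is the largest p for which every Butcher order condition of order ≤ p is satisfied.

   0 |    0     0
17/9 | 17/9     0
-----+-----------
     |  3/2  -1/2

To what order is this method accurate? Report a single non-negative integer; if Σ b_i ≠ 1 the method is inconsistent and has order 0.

b = (3/2, -1/2)
c = (0, 17/9)
Σ b_i: 3/2·1 + (-1/2)·1 = 1 ✓
b·c: (-1/2)·17/9 = -17/18 ≠ 1/2 ⇒ order 1.

1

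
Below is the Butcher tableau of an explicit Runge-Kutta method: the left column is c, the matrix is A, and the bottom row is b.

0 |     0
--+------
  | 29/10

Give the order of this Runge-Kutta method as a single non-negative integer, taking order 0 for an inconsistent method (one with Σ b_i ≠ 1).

0

b = (29/10)
c = (0)
Σ b_i: 29/10·1 = 29/10 ≠ 1 ⇒ order 0.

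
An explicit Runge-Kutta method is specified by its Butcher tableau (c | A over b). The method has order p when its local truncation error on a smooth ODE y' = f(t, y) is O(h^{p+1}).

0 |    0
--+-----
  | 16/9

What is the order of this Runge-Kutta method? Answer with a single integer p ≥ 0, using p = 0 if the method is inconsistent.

b = (16/9)
c = (0)
Σ b_i: 16/9·1 = 16/9 ≠ 1 ⇒ order 0.

0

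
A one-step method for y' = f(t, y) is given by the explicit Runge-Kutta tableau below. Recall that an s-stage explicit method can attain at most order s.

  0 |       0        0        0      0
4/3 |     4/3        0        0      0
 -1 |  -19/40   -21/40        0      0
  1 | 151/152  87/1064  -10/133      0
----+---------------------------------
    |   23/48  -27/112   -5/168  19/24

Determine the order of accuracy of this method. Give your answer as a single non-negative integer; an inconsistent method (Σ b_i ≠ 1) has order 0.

b = (23/48, -27/112, -5/168, 19/24)
c = (0, 4/3, -1, 1)
Ac = (0, 0, -7/10, 7/38)
Σ b_i: 23/48·1 + (-27/112)·1 + (-5/168)·1 + 19/24·1 = 1 ✓
b·c: (-27/112)·4/3 + (-5/168)·(-1) + 19/24·1 = 1/2 ✓
b·c²: (-27/112)·16/9 + (-5/168)·1 + 19/24·1 = 1/3 ✓
b·Ac: (-5/168)·(-7/10) + 19/24·7/38 = 1/6 ✓
b·c³: (-27/112)·64/27 + (-5/168)·(-1) + 19/24·1 = 1/4 ✓
b·(c∘Ac): (-5/168)·7/10 + 19/24·7/38 = 1/8 ✓
b·Ac²: (-5/168)·(-14/15) + 19/24·4/57 = 1/12 ✓
b·A²c: 19/24·1/19 = 1/24 ✓; 4 stages ⇒ order 4.

4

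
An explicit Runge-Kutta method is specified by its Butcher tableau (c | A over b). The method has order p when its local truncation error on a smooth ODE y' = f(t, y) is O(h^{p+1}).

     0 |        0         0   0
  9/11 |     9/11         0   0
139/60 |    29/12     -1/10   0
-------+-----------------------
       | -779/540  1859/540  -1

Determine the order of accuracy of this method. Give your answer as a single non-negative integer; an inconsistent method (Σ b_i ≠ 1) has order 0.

b = (-779/540, 1859/540, -1)
c = (0, 9/11, 139/60)
Ac = (0, 0, -9/110)
Σ b_i: (-779/540)·1 + 1859/540·1 + (-1)·1 = 1 ✓
b·c: 1859/540·9/11 + (-1)·139/60 = 1/2 ✓
b·c²: 1859/540·81/121 + (-1)·19321/3600 = -121271/39600 ≠ 1/3 ⇒ order 2.
b·Ac: (-1)·(-9/110) = 9/110 ≠ 1/6

2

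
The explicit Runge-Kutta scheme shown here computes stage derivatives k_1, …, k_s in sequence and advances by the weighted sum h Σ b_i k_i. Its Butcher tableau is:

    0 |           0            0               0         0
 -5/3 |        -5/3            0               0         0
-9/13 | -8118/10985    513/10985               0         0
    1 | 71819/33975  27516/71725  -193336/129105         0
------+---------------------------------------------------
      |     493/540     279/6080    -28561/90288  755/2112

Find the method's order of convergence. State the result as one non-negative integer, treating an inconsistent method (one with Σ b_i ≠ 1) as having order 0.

4

b = (493/540, 279/6080, -28561/90288, 755/2112)
c = (0, -5/3, -9/13, 1)
Ac = (0, 0, -171/2197, 60/151)
Σ b_i: 493/540·1 + 279/6080·1 + (-28561/90288)·1 + 755/2112·1 = 1 ✓
b·c: 279/6080·(-5/3) + (-28561/90288)·(-9/13) + 755/2112·1 = 1/2 ✓
b·c²: 279/6080·25/9 + (-28561/90288)·81/169 + 755/2112·1 = 1/3 ✓
b·Ac: (-28561/90288)·(-171/2197) + 755/2112·60/151 = 1/6 ✓
b·c³: 279/6080·(-125/27) + (-28561/90288)·(-729/2197) + 755/2112·1 = 1/4 ✓
b·(c∘Ac): (-28561/90288)·1539/28561 + 755/2112·60/151 = 1/8 ✓
b·Ac²: (-28561/90288)·285/2197 + 755/2112·788/2265 = 1/12 ✓
b·A²c: 755/2112·88/755 = 1/24 ✓; 4 stages ⇒ order 4.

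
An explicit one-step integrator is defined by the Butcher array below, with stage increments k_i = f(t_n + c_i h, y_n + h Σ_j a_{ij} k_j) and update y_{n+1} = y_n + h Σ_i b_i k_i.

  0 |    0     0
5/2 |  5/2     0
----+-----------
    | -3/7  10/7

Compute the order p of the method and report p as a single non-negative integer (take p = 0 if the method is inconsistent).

b = (-3/7, 10/7)
c = (0, 5/2)
Σ b_i: (-3/7)·1 + 10/7·1 = 1 ✓
b·c: 10/7·5/2 = 25/7 ≠ 1/2 ⇒ order 1.

1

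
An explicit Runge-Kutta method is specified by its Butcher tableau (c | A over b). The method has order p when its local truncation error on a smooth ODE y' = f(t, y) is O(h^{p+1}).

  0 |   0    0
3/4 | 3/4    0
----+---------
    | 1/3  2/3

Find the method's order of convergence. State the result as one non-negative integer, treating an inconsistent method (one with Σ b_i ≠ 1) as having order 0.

b = (1/3, 2/3)
c = (0, 3/4)
Σ b_i: 1/3·1 + 2/3·1 = 1 ✓
b·c: 2/3·3/4 = 1/2 ✓; 2 stages ⇒ order 2.

2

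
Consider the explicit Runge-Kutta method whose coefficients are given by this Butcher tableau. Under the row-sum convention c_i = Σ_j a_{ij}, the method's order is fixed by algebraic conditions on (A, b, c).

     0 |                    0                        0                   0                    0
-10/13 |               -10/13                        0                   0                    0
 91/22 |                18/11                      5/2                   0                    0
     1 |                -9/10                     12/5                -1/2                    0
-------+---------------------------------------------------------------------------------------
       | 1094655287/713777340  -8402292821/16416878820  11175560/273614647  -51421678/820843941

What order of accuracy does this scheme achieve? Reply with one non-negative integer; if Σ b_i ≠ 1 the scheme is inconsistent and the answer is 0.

b = (1094655287/713777340, -8402292821/16416878820, 11175560/273614647, -51421678/820843941)
c = (0, -10/13, 91/22, 1)
Ac = (0, 0, -25/13, -2239/572)
Σ b_i: 1094655287/713777340·1 + (-8402292821/16416878820)·1 + 11175560/273614647·1 + (-51421678/820843941)·1 = 1 ✓
b·c: (-8402292821/16416878820)·(-10/13) + 11175560/273614647·91/22 + (-51421678/820843941)·1 = 1/2 ✓
b·c²: (-8402292821/16416878820)·100/169 + 11175560/273614647·8281/484 + (-51421678/820843941)·1 = 1/3 ✓
b·Ac: 11175560/273614647·(-25/13) + (-51421678/820843941)·(-2239/572) = 1/6 ✓
b·c³: (-8402292821/16416878820)·(-1000/2197) + 11175560/273614647·753571/10648 + (-51421678/820843941)·1 = 5207109429/1701169327 ≠ 1/4 ⇒ order 3.
b·(c∘Ac): 11175560/273614647·(-175/22) + (-51421678/820843941)·(-2239/572) = -73939243/927910542 ≠ 1/8
b·Ac²: 11175560/273614647·250/169 + (-51421678/820843941)·(-1167169/163592) = 10357440719/20414031924 ≠ 1/12
b·A²c: (-51421678/820843941)·25/26 = -642770975/10670971233 ≠ 1/24

3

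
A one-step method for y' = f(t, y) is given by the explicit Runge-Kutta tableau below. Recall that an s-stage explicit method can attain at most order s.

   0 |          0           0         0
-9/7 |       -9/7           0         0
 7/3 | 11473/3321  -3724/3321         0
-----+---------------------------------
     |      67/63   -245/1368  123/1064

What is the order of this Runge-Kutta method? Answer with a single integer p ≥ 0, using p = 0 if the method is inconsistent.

3

b = (67/63, -245/1368, 123/1064)
c = (0, -9/7, 7/3)
Ac = (0, 0, 532/369)
Σ b_i: 67/63·1 + (-245/1368)·1 + 123/1064·1 = 1 ✓
b·c: (-245/1368)·(-9/7) + 123/1064·7/3 = 1/2 ✓
b·c²: (-245/1368)·81/49 + 123/1064·49/9 = 1/3 ✓
b·Ac: 123/1064·532/369 = 1/6 ✓; 3 stages ⇒ order 3.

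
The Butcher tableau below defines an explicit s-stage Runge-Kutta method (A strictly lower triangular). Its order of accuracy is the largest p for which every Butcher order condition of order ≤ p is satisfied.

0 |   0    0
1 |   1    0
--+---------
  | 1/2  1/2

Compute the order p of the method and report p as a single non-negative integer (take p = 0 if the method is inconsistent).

2

b = (1/2, 1/2)
c = (0, 1)
Σ b_i: 1/2·1 + 1/2·1 = 1 ✓
b·c: 1/2·1 = 1/2 ✓; 2 stages ⇒ order 2.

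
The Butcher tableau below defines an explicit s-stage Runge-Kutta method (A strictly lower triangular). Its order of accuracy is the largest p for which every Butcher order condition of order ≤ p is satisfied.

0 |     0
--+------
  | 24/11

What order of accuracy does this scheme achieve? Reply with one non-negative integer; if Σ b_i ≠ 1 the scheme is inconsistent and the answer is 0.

0

b = (24/11)
c = (0)
Σ b_i: 24/11·1 = 24/11 ≠ 1 ⇒ order 0.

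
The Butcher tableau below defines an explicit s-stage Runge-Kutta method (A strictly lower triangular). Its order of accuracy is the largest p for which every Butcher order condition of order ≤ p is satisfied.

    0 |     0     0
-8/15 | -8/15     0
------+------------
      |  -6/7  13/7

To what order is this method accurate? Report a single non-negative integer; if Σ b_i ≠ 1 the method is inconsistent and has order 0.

1

b = (-6/7, 13/7)
c = (0, -8/15)
Σ b_i: (-6/7)·1 + 13/7·1 = 1 ✓
b·c: 13/7·(-8/15) = -104/105 ≠ 1/2 ⇒ order 1.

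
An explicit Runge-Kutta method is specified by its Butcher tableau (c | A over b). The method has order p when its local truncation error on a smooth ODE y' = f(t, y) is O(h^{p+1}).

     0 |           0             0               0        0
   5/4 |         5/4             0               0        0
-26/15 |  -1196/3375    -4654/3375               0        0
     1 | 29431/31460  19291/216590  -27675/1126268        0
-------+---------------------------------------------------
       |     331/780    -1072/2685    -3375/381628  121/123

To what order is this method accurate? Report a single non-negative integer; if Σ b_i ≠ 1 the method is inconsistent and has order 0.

b = (331/780, -1072/2685, -3375/381628, 121/123)
c = (0, 5/4, -26/15, 1)
Ac = (0, 0, -2327/1350, 149/968)
Σ b_i: 331/780·1 + (-1072/2685)·1 + (-3375/381628)·1 + 121/123·1 = 1 ✓
b·c: (-1072/2685)·5/4 + (-3375/381628)·(-26/15) + 121/123·1 = 1/2 ✓
b·c²: (-1072/2685)·25/16 + (-3375/381628)·676/225 + 121/123·1 = 1/3 ✓
b·Ac: (-3375/381628)·(-2327/1350) + 121/123·149/968 = 1/6 ✓
b·c³: (-1072/2685)·125/64 + (-3375/381628)·(-17576/3375) + 121/123·1 = 1/4 ✓
b·(c∘Ac): (-3375/381628)·30251/10125 + 121/123·149/968 = 1/8 ✓
b·Ac²: (-3375/381628)·(-2327/1080) + 121/123·23/352 = 1/12 ✓
b·A²c: 121/123·41/968 = 1/24 ✓; 4 stages ⇒ order 4.

4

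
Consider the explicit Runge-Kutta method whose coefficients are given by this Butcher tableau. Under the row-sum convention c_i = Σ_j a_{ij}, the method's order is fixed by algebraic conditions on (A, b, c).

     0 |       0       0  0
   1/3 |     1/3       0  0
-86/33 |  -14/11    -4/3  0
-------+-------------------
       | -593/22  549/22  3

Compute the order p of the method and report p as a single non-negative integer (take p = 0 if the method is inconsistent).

2

b = (-593/22, 549/22, 3)
c = (0, 1/3, -86/33)
Ac = (0, 0, -4/9)
Σ b_i: (-593/22)·1 + 549/22·1 + 3·1 = 1 ✓
b·c: 549/22·1/3 + 3·(-86/33) = 1/2 ✓
b·c²: 549/22·1/9 + 3·7396/1089 = 16805/726 ≠ 1/3 ⇒ order 2.
b·Ac: 3·(-4/9) = -4/3 ≠ 1/6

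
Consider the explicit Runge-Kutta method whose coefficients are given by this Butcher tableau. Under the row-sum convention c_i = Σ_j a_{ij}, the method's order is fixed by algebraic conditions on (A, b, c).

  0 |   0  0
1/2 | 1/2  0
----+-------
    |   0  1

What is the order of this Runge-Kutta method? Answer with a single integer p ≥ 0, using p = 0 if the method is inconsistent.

b = (0, 1)
c = (0, 1/2)
Σ b_i: 1·1 = 1 ✓
b·c: 1·1/2 = 1/2 ✓; 2 stages ⇒ order 2.

2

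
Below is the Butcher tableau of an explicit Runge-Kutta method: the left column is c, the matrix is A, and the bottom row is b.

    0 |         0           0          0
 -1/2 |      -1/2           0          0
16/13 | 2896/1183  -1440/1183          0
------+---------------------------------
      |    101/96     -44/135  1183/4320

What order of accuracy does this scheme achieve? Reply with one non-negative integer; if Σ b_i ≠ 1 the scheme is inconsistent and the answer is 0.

3

b = (101/96, -44/135, 1183/4320)
c = (0, -1/2, 16/13)
Ac = (0, 0, 720/1183)
Σ b_i: 101/96·1 + (-44/135)·1 + 1183/4320·1 = 1 ✓
b·c: (-44/135)·(-1/2) + 1183/4320·16/13 = 1/2 ✓
b·c²: (-44/135)·1/4 + 1183/4320·256/169 = 1/3 ✓
b·Ac: 1183/4320·720/1183 = 1/6 ✓; 3 stages ⇒ order 3.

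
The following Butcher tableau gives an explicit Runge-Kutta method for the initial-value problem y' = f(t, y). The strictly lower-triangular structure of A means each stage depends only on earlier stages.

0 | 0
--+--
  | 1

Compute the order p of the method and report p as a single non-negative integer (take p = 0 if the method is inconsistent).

1

b = (1)
c = (0)
Σ b_i: 1·1 = 1 ✓; 1 stage ⇒ order 1.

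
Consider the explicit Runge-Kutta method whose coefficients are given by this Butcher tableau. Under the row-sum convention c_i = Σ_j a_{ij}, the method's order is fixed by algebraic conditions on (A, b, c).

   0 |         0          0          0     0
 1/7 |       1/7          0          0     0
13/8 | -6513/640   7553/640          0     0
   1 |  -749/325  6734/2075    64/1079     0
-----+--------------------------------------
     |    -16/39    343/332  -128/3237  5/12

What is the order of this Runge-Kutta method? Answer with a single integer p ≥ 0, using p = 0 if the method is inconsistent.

4

b = (-16/39, 343/332, -128/3237, 5/12)
c = (0, 1/7, 13/8, 1)
Ac = (0, 0, 1079/640, 14/25)
Σ b_i: (-16/39)·1 + 343/332·1 + (-128/3237)·1 + 5/12·1 = 1 ✓
b·c: 343/332·1/7 + (-128/3237)·13/8 + 5/12·1 = 1/2 ✓
b·c²: 343/332·1/49 + (-128/3237)·169/64 + 5/12·1 = 1/3 ✓
b·Ac: (-128/3237)·1079/640 + 5/12·14/25 = 1/6 ✓
b·c³: 343/332·1/343 + (-128/3237)·2197/512 + 5/12·1 = 1/4 ✓
b·(c∘Ac): (-128/3237)·14027/5120 + 5/12·14/25 = 1/8 ✓
b·Ac²: (-128/3237)·1079/4480 + 5/12·39/175 = 1/12 ✓
b·A²c: 5/12·1/10 = 1/24 ✓; 4 stages ⇒ order 4.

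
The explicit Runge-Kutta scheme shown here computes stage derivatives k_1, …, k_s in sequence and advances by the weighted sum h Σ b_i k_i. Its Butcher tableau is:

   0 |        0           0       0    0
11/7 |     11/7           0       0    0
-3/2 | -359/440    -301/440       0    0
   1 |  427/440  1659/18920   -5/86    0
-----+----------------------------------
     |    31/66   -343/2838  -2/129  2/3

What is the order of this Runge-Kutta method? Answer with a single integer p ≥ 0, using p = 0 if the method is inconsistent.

b = (31/66, -343/2838, -2/129, 2/3)
c = (0, 11/7, -3/2, 1)
Ac = (0, 0, -43/40, 9/40)
Σ b_i: 31/66·1 + (-343/2838)·1 + (-2/129)·1 + 2/3·1 = 1 ✓
b·c: (-343/2838)·11/7 + (-2/129)·(-3/2) + 2/3·1 = 1/2 ✓
b·c²: (-343/2838)·121/49 + (-2/129)·9/4 + 2/3·1 = 1/3 ✓
b·Ac: (-2/129)·(-43/40) + 2/3·9/40 = 1/6 ✓
b·c³: (-343/2838)·1331/343 + (-2/129)·(-27/8) + 2/3·1 = 1/4 ✓
b·(c∘Ac): (-2/129)·129/80 + 2/3·9/40 = 1/8 ✓
b·Ac²: (-2/129)·(-473/280) + 2/3·3/35 = 1/12 ✓
b·A²c: 2/3·1/16 = 1/24 ✓; 4 stages ⇒ order 4.

4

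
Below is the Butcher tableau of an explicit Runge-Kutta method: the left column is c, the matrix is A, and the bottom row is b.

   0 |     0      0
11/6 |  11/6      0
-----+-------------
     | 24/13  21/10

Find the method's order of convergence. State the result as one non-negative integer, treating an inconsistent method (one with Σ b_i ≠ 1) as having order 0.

b = (24/13, 21/10)
c = (0, 11/6)
Σ b_i: 24/13·1 + 21/10·1 = 513/130 ≠ 1 ⇒ order 0.

0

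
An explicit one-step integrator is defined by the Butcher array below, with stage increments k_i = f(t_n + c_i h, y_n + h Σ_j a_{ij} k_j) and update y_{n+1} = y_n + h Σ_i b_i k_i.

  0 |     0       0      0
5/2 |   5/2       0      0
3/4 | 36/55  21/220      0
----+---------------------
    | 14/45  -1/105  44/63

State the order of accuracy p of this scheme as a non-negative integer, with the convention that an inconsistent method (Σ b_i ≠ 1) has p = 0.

b = (14/45, -1/105, 44/63)
c = (0, 5/2, 3/4)
Ac = (0, 0, 21/88)
Σ b_i: 14/45·1 + (-1/105)·1 + 44/63·1 = 1 ✓
b·c: (-1/105)·5/2 + 44/63·3/4 = 1/2 ✓
b·c²: (-1/105)·25/4 + 44/63·9/16 = 1/3 ✓
b·Ac: 44/63·21/88 = 1/6 ✓; 3 stages ⇒ order 3.

3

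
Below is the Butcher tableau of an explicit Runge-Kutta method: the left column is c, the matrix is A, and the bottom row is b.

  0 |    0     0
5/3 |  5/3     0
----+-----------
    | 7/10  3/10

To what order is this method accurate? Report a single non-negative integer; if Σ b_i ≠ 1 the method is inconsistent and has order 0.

2

b = (7/10, 3/10)
c = (0, 5/3)
Σ b_i: 7/10·1 + 3/10·1 = 1 ✓
b·c: 3/10·5/3 = 1/2 ✓; 2 stages ⇒ order 2.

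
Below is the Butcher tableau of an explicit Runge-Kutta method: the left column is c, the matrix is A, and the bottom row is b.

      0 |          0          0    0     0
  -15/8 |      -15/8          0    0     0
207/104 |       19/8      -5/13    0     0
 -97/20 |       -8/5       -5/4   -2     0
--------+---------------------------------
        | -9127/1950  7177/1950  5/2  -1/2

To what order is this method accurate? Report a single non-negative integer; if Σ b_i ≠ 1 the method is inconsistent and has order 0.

2

b = (-9127/1950, 7177/1950, 5/2, -1/2)
c = (0, -15/8, 207/104, -97/20)
Ac = (0, 0, 75/104, -681/416)
Σ b_i: (-9127/1950)·1 + 7177/1950·1 + 5/2·1 + (-1/2)·1 = 1 ✓
b·c: 7177/1950·(-15/8) + 5/2·207/104 + (-1/2)·(-97/20) = 1/2 ✓
b·c²: 7177/1950·225/64 + 5/2·42849/10816 + (-1/2)·9409/400 = 46822/4225 ≠ 1/3 ⇒ order 2.
b·Ac: 5/2·75/104 + (-1/2)·(-681/416) = 2181/832 ≠ 1/6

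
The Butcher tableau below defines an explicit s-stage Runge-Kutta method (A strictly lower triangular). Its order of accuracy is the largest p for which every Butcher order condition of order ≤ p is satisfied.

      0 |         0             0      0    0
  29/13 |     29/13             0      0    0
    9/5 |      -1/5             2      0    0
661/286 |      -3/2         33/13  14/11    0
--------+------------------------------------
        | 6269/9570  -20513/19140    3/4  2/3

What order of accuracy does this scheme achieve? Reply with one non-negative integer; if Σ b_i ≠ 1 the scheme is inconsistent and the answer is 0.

b = (6269/9570, -20513/19140, 3/4, 2/3)
c = (0, 29/13, 9/5, 661/286)
Ac = (0, 0, 58/13, 73929/9295)
Σ b_i: 6269/9570·1 + (-20513/19140)·1 + 3/4·1 + 2/3·1 = 1 ✓
b·c: (-20513/19140)·29/13 + 3/4·9/5 + 2/3·661/286 = 1/2 ✓
b·c²: (-20513/19140)·841/169 + 3/4·81/25 + 2/3·436921/81796 = 1008784/1533675 ≠ 1/3 ⇒ order 2.
b·Ac: 3/4·58/13 + 2/3·73929/9295 = 160777/18590 ≠ 1/6

2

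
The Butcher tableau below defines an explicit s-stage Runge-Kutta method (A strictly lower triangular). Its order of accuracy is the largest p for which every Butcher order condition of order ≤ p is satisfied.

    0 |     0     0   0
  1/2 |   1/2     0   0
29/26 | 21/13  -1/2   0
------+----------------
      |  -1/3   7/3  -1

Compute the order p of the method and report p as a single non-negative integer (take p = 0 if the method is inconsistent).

b = (-1/3, 7/3, -1)
c = (0, 1/2, 29/26)
Ac = (0, 0, -1/4)
Σ b_i: (-1/3)·1 + 7/3·1 + (-1)·1 = 1 ✓
b·c: 7/3·1/2 + (-1)·29/26 = 2/39 ≠ 1/2 ⇒ order 1.

1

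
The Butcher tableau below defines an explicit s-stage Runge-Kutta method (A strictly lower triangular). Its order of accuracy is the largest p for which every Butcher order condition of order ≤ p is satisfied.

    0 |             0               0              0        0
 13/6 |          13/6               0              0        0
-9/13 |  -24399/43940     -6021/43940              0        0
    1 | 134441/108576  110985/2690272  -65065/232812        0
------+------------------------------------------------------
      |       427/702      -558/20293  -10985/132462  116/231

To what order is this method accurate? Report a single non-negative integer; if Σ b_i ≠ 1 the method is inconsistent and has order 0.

4

b = (427/702, -558/20293, -10985/132462, 116/231)
c = (0, 13/6, -9/13, 1)
Ac = (0, 0, -2007/6760, 525/1856)
Σ b_i: 427/702·1 + (-558/20293)·1 + (-10985/132462)·1 + 116/231·1 = 1 ✓
b·c: (-558/20293)·13/6 + (-10985/132462)·(-9/13) + 116/231·1 = 1/2 ✓
b·c²: (-558/20293)·169/36 + (-10985/132462)·81/169 + 116/231·1 = 1/3 ✓
b·Ac: (-10985/132462)·(-2007/6760) + 116/231·525/1856 = 1/6 ✓
b·c³: (-558/20293)·2197/216 + (-10985/132462)·(-729/2197) + 116/231·1 = 1/4 ✓
b·(c∘Ac): (-10985/132462)·18063/87880 + 116/231·525/1856 = 1/8 ✓
b·Ac²: (-10985/132462)·(-669/1040) + 116/231·665/11136 = 1/12 ✓
b·A²c: 116/231·77/928 = 1/24 ✓; 4 stages ⇒ order 4.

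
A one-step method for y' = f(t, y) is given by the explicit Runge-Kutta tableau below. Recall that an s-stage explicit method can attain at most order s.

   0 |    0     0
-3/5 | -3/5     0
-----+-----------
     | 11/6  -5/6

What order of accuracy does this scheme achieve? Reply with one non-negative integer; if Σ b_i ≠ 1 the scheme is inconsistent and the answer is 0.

b = (11/6, -5/6)
c = (0, -3/5)
Σ b_i: 11/6·1 + (-5/6)·1 = 1 ✓
b·c: (-5/6)·(-3/5) = 1/2 ✓; 2 stages ⇒ order 2.

2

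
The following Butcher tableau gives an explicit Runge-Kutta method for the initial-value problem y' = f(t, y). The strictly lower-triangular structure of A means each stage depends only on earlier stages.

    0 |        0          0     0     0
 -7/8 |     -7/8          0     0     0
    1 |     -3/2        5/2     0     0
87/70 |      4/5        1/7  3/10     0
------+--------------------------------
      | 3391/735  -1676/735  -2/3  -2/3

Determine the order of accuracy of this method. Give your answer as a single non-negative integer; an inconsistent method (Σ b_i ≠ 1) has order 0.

b = (3391/735, -1676/735, -2/3, -2/3)
c = (0, -7/8, 1, 87/70)
Ac = (0, 0, -35/16, 7/40)
Σ b_i: 3391/735·1 + (-1676/735)·1 + (-2/3)·1 + (-2/3)·1 = 1 ✓
b·c: (-1676/735)·(-7/8) + (-2/3)·1 + (-2/3)·87/70 = 1/2 ✓
b·c²: (-1676/735)·49/64 + (-2/3)·1 + (-2/3)·7569/4900 = -67469/19600 ≠ 1/3 ⇒ order 2.
b·Ac: (-2/3)·(-35/16) + (-2/3)·7/40 = 161/120 ≠ 1/6

2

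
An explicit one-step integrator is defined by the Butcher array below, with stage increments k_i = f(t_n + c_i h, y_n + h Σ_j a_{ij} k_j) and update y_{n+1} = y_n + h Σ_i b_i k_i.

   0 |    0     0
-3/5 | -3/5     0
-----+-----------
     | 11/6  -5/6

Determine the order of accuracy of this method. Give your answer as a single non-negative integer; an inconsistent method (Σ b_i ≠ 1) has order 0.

b = (11/6, -5/6)
c = (0, -3/5)
Σ b_i: 11/6·1 + (-5/6)·1 = 1 ✓
b·c: (-5/6)·(-3/5) = 1/2 ✓; 2 stages ⇒ order 2.

2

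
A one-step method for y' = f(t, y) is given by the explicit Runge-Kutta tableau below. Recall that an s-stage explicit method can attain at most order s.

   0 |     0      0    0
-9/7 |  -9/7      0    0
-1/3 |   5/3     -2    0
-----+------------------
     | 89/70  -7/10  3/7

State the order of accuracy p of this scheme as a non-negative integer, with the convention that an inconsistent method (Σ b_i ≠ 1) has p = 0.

1

b = (89/70, -7/10, 3/7)
c = (0, -9/7, -1/3)
Ac = (0, 0, 18/7)
Σ b_i: 89/70·1 + (-7/10)·1 + 3/7·1 = 1 ✓
b·c: (-7/10)·(-9/7) + 3/7·(-1/3) = 53/70 ≠ 1/2 ⇒ order 1.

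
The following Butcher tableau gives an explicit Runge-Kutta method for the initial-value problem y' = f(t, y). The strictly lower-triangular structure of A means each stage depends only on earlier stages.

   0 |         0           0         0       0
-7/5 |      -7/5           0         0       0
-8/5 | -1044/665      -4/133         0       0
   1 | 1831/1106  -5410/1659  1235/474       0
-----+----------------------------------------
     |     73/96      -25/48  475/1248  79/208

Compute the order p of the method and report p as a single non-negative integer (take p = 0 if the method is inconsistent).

b = (73/96, -25/48, 475/1248, 79/208)
c = (0, -7/5, -8/5, 1)
Ac = (0, 0, 4/95, 94/237)
Σ b_i: 73/96·1 + (-25/48)·1 + 475/1248·1 + 79/208·1 = 1 ✓
b·c: (-25/48)·(-7/5) + 475/1248·(-8/5) + 79/208·1 = 1/2 ✓
b·c²: (-25/48)·49/25 + 475/1248·64/25 + 79/208·1 = 1/3 ✓
b·Ac: 475/1248·4/95 + 79/208·94/237 = 1/6 ✓
b·c³: (-25/48)·(-343/125) + 475/1248·(-512/125) + 79/208·1 = 1/4 ✓
b·(c∘Ac): 475/1248·(-32/475) + 79/208·94/237 = 1/8 ✓
b·Ac²: 475/1248·(-28/475) + 79/208·22/79 = 1/12 ✓
b·A²c: 79/208·26/237 = 1/24 ✓; 4 stages ⇒ order 4.

4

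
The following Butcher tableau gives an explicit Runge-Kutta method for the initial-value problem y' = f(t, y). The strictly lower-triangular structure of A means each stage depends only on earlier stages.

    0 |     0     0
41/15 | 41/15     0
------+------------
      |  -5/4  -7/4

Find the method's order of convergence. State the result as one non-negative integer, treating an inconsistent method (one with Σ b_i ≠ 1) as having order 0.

b = (-5/4, -7/4)
c = (0, 41/15)
Σ b_i: (-5/4)·1 + (-7/4)·1 = -3 ≠ 1 ⇒ order 0.

0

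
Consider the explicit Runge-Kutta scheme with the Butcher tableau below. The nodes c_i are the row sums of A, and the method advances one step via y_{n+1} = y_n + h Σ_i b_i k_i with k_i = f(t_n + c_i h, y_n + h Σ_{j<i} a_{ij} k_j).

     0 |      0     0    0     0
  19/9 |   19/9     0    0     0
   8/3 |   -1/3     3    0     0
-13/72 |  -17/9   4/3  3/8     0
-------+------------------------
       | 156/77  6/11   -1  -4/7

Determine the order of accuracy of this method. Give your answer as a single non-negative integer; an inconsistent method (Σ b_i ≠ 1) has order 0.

b = (156/77, 6/11, -1, -4/7)
c = (0, 19/9, 8/3, -13/72)
Ac = (0, 0, 19/3, 103/27)
Σ b_i: 156/77·1 + 6/11·1 + (-1)·1 + (-4/7)·1 = 1 ✓
b·c: 6/11·19/9 + (-1)·8/3 + (-4/7)·(-13/72) = -1957/1386 ≠ 1/2 ⇒ order 1.

1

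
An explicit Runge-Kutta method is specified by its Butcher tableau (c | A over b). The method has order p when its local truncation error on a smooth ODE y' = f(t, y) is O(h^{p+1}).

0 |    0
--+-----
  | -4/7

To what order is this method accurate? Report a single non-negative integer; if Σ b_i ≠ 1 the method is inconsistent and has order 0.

b = (-4/7)
c = (0)
Σ b_i: (-4/7)·1 = -4/7 ≠ 1 ⇒ order 0.

0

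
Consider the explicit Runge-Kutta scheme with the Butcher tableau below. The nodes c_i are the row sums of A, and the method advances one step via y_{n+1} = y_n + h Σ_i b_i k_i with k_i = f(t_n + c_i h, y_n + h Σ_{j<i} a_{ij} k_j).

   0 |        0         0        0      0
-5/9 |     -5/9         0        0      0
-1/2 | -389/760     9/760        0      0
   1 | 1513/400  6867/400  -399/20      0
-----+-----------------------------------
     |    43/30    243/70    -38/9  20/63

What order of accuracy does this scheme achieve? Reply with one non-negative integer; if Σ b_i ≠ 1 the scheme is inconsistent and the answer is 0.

4

b = (43/30, 243/70, -38/9, 20/63)
c = (0, -5/9, -1/2, 1)
Ac = (0, 0, -1/152, 7/16)
Σ b_i: 43/30·1 + 243/70·1 + (-38/9)·1 + 20/63·1 = 1 ✓
b·c: 243/70·(-5/9) + (-38/9)·(-1/2) + 20/63·1 = 1/2 ✓
b·c²: 243/70·25/81 + (-38/9)·1/4 + 20/63·1 = 1/3 ✓
b·Ac: (-38/9)·(-1/152) + 20/63·7/16 = 1/6 ✓
b·c³: 243/70·(-125/729) + (-38/9)·(-1/8) + 20/63·1 = 1/4 ✓
b·(c∘Ac): (-38/9)·1/304 + 20/63·7/16 = 1/8 ✓
b·Ac²: (-38/9)·5/1368 + 20/63·14/45 = 1/12 ✓
b·A²c: 20/63·21/160 = 1/24 ✓; 4 stages ⇒ order 4.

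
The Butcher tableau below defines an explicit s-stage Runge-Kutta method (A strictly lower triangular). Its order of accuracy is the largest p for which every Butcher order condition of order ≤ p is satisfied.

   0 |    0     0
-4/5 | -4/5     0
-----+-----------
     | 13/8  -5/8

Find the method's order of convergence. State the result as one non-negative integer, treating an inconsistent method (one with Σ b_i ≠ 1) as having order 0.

2

b = (13/8, -5/8)
c = (0, -4/5)
Σ b_i: 13/8·1 + (-5/8)·1 = 1 ✓
b·c: (-5/8)·(-4/5) = 1/2 ✓; 2 stages ⇒ order 2.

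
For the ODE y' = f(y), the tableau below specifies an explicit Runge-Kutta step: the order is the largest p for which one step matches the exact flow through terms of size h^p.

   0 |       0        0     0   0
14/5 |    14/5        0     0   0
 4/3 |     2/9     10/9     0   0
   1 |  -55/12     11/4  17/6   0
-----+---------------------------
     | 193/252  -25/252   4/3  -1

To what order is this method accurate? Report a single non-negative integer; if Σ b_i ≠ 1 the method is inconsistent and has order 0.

b = (193/252, -25/252, 4/3, -1)
c = (0, 14/5, 4/3, 1)
Ac = (0, 0, 28/9, 1033/90)
Σ b_i: 193/252·1 + (-25/252)·1 + 4/3·1 + (-1)·1 = 1 ✓
b·c: (-25/252)·14/5 + 4/3·4/3 + (-1)·1 = 1/2 ✓
b·c²: (-25/252)·196/25 + 4/3·16/9 + (-1)·1 = 16/27 ≠ 1/3 ⇒ order 2.
b·Ac: 4/3·28/9 + (-1)·1033/90 = -1979/270 ≠ 1/6

2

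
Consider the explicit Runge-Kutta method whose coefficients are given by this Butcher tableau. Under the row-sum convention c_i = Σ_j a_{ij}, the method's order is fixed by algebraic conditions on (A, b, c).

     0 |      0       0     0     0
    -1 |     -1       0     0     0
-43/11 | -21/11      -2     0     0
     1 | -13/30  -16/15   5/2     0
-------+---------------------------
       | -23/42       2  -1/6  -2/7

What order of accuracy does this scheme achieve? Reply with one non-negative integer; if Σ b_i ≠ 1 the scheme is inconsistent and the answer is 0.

1

b = (-23/42, 2, -1/6, -2/7)
c = (0, -1, -43/11, 1)
Ac = (0, 0, 2, -2873/330)
Σ b_i: (-23/42)·1 + 2·1 + (-1/6)·1 + (-2/7)·1 = 1 ✓
b·c: 2·(-1) + (-1/6)·(-43/11) + (-2/7)·1 = -755/462 ≠ 1/2 ⇒ order 1.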